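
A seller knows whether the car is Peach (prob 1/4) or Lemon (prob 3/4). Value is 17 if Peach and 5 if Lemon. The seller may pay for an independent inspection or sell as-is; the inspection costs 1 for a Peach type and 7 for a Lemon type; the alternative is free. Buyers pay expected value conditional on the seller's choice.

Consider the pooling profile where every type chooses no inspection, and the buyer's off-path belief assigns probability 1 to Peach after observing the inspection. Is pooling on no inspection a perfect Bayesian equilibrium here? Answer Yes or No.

On path, the buyer holds the prior and pays 1/4·17 + 3/4·5 = 8. Off path (the inspection), believing Peach, it pays 17.
Peach: no inspection nets 8; the inspection nets 17 − 1 = 16. Peach would deviate.
Lemon: no inspection nets 8; the inspection nets 17 − 7 = 10. Lemon would deviate.
A type deviates, so pooling fails.

No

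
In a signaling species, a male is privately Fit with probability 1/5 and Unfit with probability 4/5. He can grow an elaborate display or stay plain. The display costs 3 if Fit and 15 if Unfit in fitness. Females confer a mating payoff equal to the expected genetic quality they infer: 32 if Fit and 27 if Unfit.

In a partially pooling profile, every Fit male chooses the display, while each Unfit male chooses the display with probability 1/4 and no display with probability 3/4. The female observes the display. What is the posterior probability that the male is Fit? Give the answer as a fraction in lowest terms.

1/2

P(the display) = (1/5)·1 + (4/5)·(1/4) = 2/5.
By Bayes' rule, P(Fit | the display) = (1/5) / (2/5) = 1/2.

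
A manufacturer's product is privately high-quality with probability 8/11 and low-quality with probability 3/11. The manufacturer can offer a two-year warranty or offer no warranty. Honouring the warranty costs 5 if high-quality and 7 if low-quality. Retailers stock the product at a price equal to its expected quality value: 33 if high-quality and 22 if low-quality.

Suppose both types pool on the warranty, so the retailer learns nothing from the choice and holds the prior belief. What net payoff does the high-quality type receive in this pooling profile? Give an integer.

Pooled price = 8/11·33 + 3/11·22 = 30.
high-quality pays cost 5 for the warranty, so net payoff = 30 − 5 = 25.

25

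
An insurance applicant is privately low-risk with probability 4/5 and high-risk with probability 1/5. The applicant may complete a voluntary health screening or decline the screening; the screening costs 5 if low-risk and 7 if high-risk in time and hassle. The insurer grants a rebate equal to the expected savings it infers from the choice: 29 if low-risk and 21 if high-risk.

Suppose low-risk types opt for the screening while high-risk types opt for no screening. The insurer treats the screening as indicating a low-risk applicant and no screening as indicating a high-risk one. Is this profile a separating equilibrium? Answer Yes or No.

Under these beliefs, the screening earns rebate 29 and no screening earns rebate 21.
low-risk: the screening nets 29 − 5 = 24; no screening nets 21. low-risk prefers the screening.
high-risk: the screening nets 29 − 7 = 22; no screening nets 21. high-risk would deviate to the screening.
high-risk has a profitable deviation, so the profile is not an equilibrium.

No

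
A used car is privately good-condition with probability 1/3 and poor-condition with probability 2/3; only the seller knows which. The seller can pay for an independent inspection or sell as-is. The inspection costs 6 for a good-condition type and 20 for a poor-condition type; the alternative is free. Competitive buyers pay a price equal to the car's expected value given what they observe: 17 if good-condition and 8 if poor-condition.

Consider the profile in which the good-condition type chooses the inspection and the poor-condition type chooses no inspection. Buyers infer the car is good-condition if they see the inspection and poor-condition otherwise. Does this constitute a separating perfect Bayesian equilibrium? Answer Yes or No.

Yes

Under these beliefs, the inspection earns price 17 and no inspection earns price 8.
good-condition: the inspection nets 17 − 6 = 11; no inspection nets 8. good-condition prefers the inspection.
poor-condition: the inspection nets 17 − 20 = -3; no inspection nets 8. poor-condition prefers no inspection.
Neither type deviates, so the separating profile is an equilibrium.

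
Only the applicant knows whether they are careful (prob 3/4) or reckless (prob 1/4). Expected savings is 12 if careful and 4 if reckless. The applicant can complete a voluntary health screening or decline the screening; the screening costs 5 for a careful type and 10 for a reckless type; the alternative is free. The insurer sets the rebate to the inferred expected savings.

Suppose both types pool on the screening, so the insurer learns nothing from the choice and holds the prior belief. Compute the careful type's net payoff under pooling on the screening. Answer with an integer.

5

Pooled rebate = 3/4·12 + 1/4·4 = 10.
careful pays cost 5 for the screening, so net payoff = 10 − 5 = 5.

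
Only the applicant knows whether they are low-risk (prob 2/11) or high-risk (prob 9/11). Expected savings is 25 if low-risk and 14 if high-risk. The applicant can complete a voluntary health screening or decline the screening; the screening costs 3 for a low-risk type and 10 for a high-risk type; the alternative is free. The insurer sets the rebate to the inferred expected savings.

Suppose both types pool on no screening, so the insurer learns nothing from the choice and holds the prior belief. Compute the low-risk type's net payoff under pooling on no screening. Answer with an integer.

Pooled rebate = 2/11·25 + 9/11·14 = 16.
low-risk pays no cost for no screening, so net payoff = 16.

16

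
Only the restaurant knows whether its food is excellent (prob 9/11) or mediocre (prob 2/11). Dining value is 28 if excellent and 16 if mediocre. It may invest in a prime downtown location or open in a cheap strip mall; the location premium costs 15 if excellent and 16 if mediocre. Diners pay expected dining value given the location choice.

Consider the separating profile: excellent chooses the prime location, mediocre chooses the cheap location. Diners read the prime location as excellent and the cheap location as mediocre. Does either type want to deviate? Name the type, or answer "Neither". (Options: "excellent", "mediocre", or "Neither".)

excellent

The prime location pays 28; the cheap location pays 16.
excellent: assigned the prime location, nets 28 − 15 = 13; deviating to the cheap location nets 16.
mediocre: assigned the cheap location, nets 16; deviating to the prime location nets 28 − 16 = 12.
The excellent type gains 3 by deviating.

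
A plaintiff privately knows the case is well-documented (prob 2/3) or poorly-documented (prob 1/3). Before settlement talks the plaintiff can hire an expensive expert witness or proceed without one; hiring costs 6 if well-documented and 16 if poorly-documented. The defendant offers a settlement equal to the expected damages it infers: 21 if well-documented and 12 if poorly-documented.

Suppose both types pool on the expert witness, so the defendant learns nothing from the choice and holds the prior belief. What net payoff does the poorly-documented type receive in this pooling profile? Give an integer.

Pooled settlement = 2/3·21 + 1/3·12 = 18.
poorly-documented pays cost 16 for the expert witness, so net payoff = 18 − 16 = 2.

2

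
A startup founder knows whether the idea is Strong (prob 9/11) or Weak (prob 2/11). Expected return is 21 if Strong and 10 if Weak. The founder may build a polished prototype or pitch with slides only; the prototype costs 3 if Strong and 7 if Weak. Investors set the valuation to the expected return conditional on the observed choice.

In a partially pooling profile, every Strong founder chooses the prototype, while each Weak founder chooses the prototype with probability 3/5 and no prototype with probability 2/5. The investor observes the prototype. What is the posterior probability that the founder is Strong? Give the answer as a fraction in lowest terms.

P(the prototype) = (9/11)·1 + (2/11)·(3/5) = 51/55.
By Bayes' rule, P(Strong | the prototype) = (9/11) / (51/55) = 15/17.

15/17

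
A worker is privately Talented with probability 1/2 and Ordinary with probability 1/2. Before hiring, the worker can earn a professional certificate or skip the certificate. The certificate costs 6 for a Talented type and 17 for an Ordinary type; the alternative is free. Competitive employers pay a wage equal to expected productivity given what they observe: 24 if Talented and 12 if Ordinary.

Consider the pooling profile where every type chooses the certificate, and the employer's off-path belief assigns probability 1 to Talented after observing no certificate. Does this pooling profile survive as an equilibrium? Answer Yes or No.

No

On path, the employer holds the prior and pays 1/2·24 + 1/2·12 = 18. Off path (no certificate), believing Talented, it pays 24.
Talented: the certificate nets 18 − 6 = 12; no certificate nets 24. Talented would deviate.
Ordinary: the certificate nets 18 − 17 = 1; no certificate nets 24. Ordinary would deviate.
A type deviates, so pooling fails.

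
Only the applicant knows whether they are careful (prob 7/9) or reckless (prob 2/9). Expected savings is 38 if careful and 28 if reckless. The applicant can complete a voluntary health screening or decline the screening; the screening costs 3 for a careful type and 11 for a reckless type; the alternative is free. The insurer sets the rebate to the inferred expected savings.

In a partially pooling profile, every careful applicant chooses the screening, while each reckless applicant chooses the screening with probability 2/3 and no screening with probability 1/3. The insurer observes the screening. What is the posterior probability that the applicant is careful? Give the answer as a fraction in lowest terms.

P(the screening) = (7/9)·1 + (2/9)·(2/3) = 25/27.
By Bayes' rule, P(careful | the screening) = (7/9) / (25/27) = 21/25.

21/25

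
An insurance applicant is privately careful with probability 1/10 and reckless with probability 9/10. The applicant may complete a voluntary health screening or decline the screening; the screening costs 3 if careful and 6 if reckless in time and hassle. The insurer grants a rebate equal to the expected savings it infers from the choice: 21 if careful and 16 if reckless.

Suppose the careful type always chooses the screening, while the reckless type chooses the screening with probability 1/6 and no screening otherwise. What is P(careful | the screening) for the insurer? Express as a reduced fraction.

P(the screening) = (1/10)·1 + (9/10)·(1/6) = 1/4.
By Bayes' rule, P(careful | the screening) = (1/10) / (1/4) = 2/5.

2/5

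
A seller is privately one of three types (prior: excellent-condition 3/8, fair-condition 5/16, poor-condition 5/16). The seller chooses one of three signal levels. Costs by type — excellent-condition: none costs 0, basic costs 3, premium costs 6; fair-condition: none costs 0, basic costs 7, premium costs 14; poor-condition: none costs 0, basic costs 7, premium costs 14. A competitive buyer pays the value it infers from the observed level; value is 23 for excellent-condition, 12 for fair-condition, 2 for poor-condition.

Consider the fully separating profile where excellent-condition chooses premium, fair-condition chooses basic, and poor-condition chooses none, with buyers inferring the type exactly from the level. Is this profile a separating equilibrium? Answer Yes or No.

Separating prices: premium → 23, basic → 12, none → 2.
excellent-condition (assigned premium): none: 2 − 0 = 2; basic: 12 − 3 = 9; premium: 23 − 6 = 17. excellent-condition stays.
fair-condition (assigned basic): none: 2 − 0 = 2; basic: 12 − 7 = 5; premium: 23 − 14 = 9. fair-condition prefers premium.
poor-condition (assigned none): none: 2 − 0 = 2; basic: 12 − 7 = 5; premium: 23 − 14 = 9. poor-condition prefers premium.
At least one type deviates; the separating profile fails.

No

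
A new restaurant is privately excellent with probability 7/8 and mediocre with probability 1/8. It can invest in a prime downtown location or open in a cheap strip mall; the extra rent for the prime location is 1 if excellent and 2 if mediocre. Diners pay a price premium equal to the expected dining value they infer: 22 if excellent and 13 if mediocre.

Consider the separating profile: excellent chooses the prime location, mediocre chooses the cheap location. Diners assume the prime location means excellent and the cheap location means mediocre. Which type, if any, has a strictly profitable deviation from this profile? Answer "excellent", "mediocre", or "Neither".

mediocre

The prime location pays 22; the cheap location pays 13.
excellent: assigned the prime location, nets 22 − 1 = 21; deviating to the cheap location nets 13.
mediocre: assigned the cheap location, nets 13; deviating to the prime location nets 22 − 2 = 20.
The mediocre type gains 7 by deviating.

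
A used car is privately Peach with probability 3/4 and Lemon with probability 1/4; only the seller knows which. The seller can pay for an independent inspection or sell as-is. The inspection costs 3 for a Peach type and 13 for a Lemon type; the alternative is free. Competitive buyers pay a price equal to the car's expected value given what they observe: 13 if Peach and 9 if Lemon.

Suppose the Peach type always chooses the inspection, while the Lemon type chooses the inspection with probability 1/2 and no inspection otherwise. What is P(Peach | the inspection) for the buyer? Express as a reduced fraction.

6/7

P(the inspection) = (3/4)·1 + (1/4)·(1/2) = 7/8.
By Bayes' rule, P(Peach | the inspection) = (3/4) / (7/8) = 6/7.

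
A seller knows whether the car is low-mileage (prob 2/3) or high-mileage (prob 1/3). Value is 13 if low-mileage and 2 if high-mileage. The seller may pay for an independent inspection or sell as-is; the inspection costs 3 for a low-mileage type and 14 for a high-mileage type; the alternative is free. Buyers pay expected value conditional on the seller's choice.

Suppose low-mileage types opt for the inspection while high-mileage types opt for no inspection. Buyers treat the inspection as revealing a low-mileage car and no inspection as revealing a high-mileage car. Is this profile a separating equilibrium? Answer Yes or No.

Under these beliefs, the inspection earns price 13 and no inspection earns price 2.
low-mileage: the inspection nets 13 − 3 = 10; no inspection nets 2. low-mileage prefers the inspection.
high-mileage: the inspection nets 13 − 14 = -1; no inspection nets 2. high-mileage prefers no inspection.
Neither type deviates, so the separating profile is an equilibrium.

Yes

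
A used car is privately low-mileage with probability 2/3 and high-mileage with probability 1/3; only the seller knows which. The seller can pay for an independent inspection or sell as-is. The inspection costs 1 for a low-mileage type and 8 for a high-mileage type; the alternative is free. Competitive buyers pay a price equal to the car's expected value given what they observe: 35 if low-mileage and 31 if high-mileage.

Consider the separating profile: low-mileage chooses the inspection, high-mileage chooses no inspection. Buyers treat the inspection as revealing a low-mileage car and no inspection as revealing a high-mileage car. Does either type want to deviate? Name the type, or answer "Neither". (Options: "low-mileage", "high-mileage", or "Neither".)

The inspection pays 35; no inspection pays 31.
low-mileage: assigned the inspection, nets 35 − 1 = 34; deviating to no inspection nets 31.
high-mileage: assigned no inspection, nets 31; deviating to the inspection nets 35 − 8 = 27.
Both types strictly prefer their assigned action; no profitable deviation.

Neither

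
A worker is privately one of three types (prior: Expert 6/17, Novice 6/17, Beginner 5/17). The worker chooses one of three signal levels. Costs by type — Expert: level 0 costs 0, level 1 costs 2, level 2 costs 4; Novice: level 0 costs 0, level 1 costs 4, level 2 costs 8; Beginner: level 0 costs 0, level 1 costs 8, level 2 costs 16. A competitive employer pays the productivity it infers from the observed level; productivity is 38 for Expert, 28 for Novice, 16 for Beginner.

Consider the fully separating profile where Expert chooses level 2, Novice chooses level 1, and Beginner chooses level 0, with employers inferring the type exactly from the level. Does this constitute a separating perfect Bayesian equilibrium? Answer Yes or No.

Separating wages: level 2 → 38, level 1 → 28, level 0 → 16.
Expert (assigned level 2): level 0: 16 − 0 = 16; level 1: 28 − 2 = 26; level 2: 38 − 4 = 34. Expert stays.
Novice (assigned level 1): level 0: 16 − 0 = 16; level 1: 28 − 4 = 24; level 2: 38 − 8 = 30. Novice prefers level 2.
Beginner (assigned level 0): level 0: 16 − 0 = 16; level 1: 28 − 8 = 20; level 2: 38 − 16 = 22. Beginner prefers level 2.
At least one type deviates; the separating profile fails.

No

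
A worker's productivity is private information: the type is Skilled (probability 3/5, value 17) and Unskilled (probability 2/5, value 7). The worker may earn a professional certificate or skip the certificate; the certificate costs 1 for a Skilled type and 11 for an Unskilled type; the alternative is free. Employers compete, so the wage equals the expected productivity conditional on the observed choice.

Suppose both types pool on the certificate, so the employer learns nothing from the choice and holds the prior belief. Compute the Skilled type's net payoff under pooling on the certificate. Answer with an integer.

12

Pooled wage = 3/5·17 + 2/5·7 = 13.
Skilled pays cost 1 for the certificate, so net payoff = 13 − 1 = 12.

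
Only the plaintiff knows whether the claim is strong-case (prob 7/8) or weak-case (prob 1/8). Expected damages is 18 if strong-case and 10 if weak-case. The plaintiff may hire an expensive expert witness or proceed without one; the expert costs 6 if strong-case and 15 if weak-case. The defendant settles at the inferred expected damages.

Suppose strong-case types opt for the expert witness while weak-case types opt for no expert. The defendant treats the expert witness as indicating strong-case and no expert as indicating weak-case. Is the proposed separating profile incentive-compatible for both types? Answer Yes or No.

Yes

Under these beliefs, the expert witness earns settlement 18 and no expert earns settlement 10.
strong-case: the expert witness nets 18 − 6 = 12; no expert nets 10. strong-case prefers the expert witness.
weak-case: the expert witness nets 18 − 15 = 3; no expert nets 10. weak-case prefers no expert.
Neither type deviates, so the separating profile is an equilibrium.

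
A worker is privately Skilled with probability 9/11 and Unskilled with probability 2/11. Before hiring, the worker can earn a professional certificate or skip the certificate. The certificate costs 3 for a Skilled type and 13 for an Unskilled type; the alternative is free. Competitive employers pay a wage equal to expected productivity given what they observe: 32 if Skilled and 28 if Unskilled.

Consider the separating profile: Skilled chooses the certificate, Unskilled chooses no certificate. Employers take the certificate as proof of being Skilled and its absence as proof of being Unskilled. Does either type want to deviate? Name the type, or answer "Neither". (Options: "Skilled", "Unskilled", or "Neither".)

The certificate pays 32; no certificate pays 28.
Skilled: assigned the certificate, nets 32 − 3 = 29; deviating to no certificate nets 28.
Unskilled: assigned no certificate, nets 28; deviating to the certificate nets 32 − 13 = 19.
Both types strictly prefer their assigned action; no profitable deviation.

Neither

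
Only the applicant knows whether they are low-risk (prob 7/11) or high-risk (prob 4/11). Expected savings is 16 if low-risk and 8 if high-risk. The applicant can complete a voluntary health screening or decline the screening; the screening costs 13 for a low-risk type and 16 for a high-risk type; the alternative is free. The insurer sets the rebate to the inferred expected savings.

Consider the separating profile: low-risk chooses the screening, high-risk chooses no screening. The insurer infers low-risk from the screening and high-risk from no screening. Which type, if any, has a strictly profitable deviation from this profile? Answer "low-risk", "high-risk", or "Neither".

low-risk

The screening pays 16; no screening pays 8.
low-risk: assigned the screening, nets 16 − 13 = 3; deviating to no screening nets 8.
high-risk: assigned no screening, nets 8; deviating to the screening nets 16 − 16 = 0.
The low-risk type gains 5 by deviating.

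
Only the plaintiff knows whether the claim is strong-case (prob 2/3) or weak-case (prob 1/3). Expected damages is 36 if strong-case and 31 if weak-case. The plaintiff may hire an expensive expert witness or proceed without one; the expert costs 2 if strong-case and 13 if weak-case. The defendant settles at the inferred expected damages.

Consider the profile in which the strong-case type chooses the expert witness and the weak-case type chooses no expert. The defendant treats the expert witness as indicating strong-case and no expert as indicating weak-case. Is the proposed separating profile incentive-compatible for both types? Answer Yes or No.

Under these beliefs, the expert witness earns settlement 36 and no expert earns settlement 31.
strong-case: the expert witness nets 36 − 2 = 34; no expert nets 31. strong-case prefers the expert witness.
weak-case: the expert witness nets 36 − 13 = 23; no expert nets 31. weak-case prefers no expert.
Neither type deviates, so the separating profile is an equilibrium.

Yes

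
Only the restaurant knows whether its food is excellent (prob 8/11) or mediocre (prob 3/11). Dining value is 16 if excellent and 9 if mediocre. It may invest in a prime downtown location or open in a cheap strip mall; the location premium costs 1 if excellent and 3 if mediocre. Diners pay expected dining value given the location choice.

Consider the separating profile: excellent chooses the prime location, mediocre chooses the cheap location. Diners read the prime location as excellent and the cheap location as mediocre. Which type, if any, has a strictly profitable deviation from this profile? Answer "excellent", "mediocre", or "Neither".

mediocre

The prime location pays 16; the cheap location pays 9.
excellent: assigned the prime location, nets 16 − 1 = 15; deviating to the cheap location nets 9.
mediocre: assigned the cheap location, nets 9; deviating to the prime location nets 16 − 3 = 13.
The mediocre type gains 4 by deviating.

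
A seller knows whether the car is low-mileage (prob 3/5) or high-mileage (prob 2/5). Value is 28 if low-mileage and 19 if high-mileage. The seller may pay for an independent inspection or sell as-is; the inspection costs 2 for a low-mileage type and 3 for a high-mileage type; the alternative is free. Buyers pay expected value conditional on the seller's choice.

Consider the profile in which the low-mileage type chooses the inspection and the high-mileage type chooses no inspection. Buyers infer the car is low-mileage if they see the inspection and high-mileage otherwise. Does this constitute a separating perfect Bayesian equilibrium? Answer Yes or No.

No

Under these beliefs, the inspection earns price 28 and no inspection earns price 19.
low-mileage: the inspection nets 28 − 2 = 26; no inspection nets 19. low-mileage prefers the inspection.
high-mileage: the inspection nets 28 − 3 = 25; no inspection nets 19. high-mileage would deviate to the inspection.
high-mileage has a profitable deviation, so the profile is not an equilibrium.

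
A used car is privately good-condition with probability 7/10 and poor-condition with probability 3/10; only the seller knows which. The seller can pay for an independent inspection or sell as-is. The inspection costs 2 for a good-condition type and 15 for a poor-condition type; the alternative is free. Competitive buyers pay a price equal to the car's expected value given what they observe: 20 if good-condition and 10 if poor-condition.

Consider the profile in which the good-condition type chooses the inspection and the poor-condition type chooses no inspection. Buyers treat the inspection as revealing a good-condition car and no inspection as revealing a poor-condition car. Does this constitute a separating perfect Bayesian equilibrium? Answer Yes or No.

Yes

Under these beliefs, the inspection earns price 20 and no inspection earns price 10.
good-condition: the inspection nets 20 − 2 = 18; no inspection nets 10. good-condition prefers the inspection.
poor-condition: the inspection nets 20 − 15 = 5; no inspection nets 10. poor-condition prefers no inspection.
Neither type deviates, so the separating profile is an equilibrium.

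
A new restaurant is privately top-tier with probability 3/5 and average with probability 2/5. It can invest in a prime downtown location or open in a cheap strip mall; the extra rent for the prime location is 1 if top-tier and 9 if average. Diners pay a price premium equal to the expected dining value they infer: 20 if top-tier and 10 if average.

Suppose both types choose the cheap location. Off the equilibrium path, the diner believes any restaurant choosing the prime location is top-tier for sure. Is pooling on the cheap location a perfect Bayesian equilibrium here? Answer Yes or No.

No

On path, the diner holds the prior and pays 3/5·20 + 2/5·10 = 16. Off path (the prime location), believing top-tier, it pays 20.
top-tier: the cheap location nets 16; the prime location nets 20 − 1 = 19. top-tier would deviate.
average: the cheap location nets 16; the prime location nets 20 − 9 = 11. average stays.
A type deviates, so pooling fails.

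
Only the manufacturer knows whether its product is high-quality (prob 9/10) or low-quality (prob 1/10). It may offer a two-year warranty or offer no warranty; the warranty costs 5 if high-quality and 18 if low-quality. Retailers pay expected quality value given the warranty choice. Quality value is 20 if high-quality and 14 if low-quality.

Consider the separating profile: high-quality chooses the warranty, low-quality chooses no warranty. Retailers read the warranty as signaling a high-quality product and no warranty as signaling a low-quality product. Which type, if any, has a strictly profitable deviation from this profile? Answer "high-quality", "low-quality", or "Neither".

The warranty pays 20; no warranty pays 14.
high-quality: assigned the warranty, nets 20 − 5 = 15; deviating to no warranty nets 14.
low-quality: assigned no warranty, nets 14; deviating to the warranty nets 20 − 18 = 2.
Both types strictly prefer their assigned action; no profitable deviation.

Neither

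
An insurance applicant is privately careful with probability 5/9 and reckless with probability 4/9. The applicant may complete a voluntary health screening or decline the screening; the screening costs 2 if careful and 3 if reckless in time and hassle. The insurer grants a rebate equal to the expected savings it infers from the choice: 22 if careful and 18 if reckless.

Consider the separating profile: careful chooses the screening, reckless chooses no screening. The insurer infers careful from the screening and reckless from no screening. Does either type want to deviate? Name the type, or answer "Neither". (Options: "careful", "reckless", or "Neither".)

The screening pays 22; no screening pays 18.
careful: assigned the screening, nets 22 − 2 = 20; deviating to no screening nets 18.
reckless: assigned no screening, nets 18; deviating to the screening nets 22 − 3 = 19.
The reckless type gains 1 by deviating.

reckless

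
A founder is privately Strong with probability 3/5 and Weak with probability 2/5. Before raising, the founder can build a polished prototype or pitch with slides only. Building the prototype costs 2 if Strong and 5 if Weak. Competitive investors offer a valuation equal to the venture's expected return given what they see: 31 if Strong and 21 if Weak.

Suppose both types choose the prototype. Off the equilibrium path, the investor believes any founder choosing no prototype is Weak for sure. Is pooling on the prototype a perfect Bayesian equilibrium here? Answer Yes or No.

Yes

On path, the investor holds the prior and pays 3/5·31 + 2/5·21 = 27. Off path (no prototype), believing Weak, it pays 21.
Strong: the prototype nets 27 − 2 = 25; no prototype nets 21. Strong stays.
Weak: the prototype nets 27 − 5 = 22; no prototype nets 21. Weak stays.
No type deviates, so pooling is sustained.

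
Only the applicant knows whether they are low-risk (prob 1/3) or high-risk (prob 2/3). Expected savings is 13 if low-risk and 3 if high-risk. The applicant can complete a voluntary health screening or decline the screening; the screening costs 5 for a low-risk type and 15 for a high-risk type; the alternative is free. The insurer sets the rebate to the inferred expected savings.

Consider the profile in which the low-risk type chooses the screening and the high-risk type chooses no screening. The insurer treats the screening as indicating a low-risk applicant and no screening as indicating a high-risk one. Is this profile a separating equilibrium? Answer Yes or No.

Yes

Under these beliefs, the screening earns rebate 13 and no screening earns rebate 3.
low-risk: the screening nets 13 − 5 = 8; no screening nets 3. low-risk prefers the screening.
high-risk: the screening nets 13 − 15 = -2; no screening nets 3. high-risk prefers no screening.
Neither type deviates, so the separating profile is an equilibrium.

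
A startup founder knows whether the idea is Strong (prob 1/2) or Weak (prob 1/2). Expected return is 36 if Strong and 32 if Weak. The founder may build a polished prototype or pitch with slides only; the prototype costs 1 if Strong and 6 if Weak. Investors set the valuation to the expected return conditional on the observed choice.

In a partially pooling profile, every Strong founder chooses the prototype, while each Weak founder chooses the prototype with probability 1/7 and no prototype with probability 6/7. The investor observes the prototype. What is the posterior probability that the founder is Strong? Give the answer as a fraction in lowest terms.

7/8

P(the prototype) = (1/2)·1 + (1/2)·(1/7) = 4/7.
By Bayes' rule, P(Strong | the prototype) = (1/2) / (4/7) = 7/8.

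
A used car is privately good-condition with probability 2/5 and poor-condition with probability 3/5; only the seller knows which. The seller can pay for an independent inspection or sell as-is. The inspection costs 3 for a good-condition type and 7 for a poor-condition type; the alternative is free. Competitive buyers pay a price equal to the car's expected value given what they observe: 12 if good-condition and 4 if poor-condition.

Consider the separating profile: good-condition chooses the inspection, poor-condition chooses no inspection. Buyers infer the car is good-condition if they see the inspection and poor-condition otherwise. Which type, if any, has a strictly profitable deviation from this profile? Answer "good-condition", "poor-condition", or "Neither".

poor-condition

The inspection pays 12; no inspection pays 4.
good-condition: assigned the inspection, nets 12 − 3 = 9; deviating to no inspection nets 4.
poor-condition: assigned no inspection, nets 4; deviating to the inspection nets 12 − 7 = 5.
The poor-condition type gains 1 by deviating.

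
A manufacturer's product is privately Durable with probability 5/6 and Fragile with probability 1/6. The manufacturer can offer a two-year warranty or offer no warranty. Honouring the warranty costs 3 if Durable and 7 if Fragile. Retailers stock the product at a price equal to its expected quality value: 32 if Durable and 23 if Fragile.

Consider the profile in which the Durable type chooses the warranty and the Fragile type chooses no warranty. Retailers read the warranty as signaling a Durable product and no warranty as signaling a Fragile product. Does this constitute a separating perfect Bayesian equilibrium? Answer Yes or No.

Under these beliefs, the warranty earns price 32 and no warranty earns price 23.
Durable: the warranty nets 32 − 3 = 29; no warranty nets 23. Durable prefers the warranty.
Fragile: the warranty nets 32 − 7 = 25; no warranty nets 23. Fragile would deviate to the warranty.
Fragile has a profitable deviation, so the profile is not an equilibrium.

No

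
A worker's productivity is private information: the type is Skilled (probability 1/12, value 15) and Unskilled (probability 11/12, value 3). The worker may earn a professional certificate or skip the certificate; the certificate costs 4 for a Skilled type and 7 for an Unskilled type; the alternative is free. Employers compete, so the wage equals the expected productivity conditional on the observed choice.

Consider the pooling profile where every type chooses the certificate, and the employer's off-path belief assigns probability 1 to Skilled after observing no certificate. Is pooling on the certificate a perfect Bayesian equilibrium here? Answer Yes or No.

On path, the employer holds the prior and pays 1/12·15 + 11/12·3 = 4. Off path (no certificate), believing Skilled, it pays 15.
Skilled: the certificate nets 4 − 4 = 0; no certificate nets 15. Skilled would deviate.
Unskilled: the certificate nets 4 − 7 = -3; no certificate nets 15. Unskilled would deviate.
A type deviates, so pooling fails.

No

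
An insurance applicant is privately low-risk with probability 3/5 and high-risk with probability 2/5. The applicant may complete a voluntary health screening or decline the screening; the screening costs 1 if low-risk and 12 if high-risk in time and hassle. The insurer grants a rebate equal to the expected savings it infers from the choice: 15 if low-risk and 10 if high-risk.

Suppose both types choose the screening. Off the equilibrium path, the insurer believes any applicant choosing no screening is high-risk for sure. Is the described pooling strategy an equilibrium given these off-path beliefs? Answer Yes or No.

No

On path, the insurer holds the prior and pays 3/5·15 + 2/5·10 = 13. Off path (no screening), believing high-risk, it pays 10.
low-risk: the screening nets 13 − 1 = 12; no screening nets 10. low-risk stays.
high-risk: the screening nets 13 − 12 = 1; no screening nets 10. high-risk would deviate.
A type deviates, so pooling fails.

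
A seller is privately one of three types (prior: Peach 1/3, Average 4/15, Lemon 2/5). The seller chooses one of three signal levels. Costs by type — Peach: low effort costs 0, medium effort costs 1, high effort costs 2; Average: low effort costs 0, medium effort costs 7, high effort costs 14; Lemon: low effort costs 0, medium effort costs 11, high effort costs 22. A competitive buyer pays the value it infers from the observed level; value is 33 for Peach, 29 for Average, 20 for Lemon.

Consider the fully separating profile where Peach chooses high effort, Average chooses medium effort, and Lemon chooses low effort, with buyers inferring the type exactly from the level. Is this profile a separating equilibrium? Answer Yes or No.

Yes

Separating prices: high effort → 33, medium effort → 29, low effort → 20.
Peach (assigned high effort): low effort: 20 − 0 = 20; medium effort: 29 − 1 = 28; high effort: 33 − 2 = 31. Peach stays.
Average (assigned medium effort): low effort: 20 − 0 = 20; medium effort: 29 − 7 = 22; high effort: 33 − 14 = 19. Average stays.
Lemon (assigned low effort): low effort: 20 − 0 = 20; medium effort: 29 − 11 = 18; high effort: 33 − 22 = 11. Lemon stays.
Every type prefers its assigned level; separation holds.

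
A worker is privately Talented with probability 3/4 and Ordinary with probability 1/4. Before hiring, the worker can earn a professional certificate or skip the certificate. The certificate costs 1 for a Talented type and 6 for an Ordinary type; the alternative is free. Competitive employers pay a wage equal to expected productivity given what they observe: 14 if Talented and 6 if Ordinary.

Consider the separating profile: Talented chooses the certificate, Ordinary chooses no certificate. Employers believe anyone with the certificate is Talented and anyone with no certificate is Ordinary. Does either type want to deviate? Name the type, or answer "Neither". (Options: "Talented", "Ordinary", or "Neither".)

The certificate pays 14; no certificate pays 6.
Talented: assigned the certificate, nets 14 − 1 = 13; deviating to no certificate nets 6.
Ordinary: assigned no certificate, nets 6; deviating to the certificate nets 14 − 6 = 8.
The Ordinary type gains 2 by deviating.

Ordinary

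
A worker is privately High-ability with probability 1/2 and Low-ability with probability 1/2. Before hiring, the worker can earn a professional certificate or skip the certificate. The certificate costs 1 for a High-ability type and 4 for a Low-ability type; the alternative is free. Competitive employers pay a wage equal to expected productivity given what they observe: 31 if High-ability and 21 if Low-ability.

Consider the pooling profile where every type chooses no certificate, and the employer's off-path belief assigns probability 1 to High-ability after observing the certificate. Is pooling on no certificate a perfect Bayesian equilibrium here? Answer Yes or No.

No

On path, the employer holds the prior and pays 1/2·31 + 1/2·21 = 26. Off path (the certificate), believing High-ability, it pays 31.
High-ability: no certificate nets 26; the certificate nets 31 − 1 = 30. High-ability would deviate.
Low-ability: no certificate nets 26; the certificate nets 31 − 4 = 27. Low-ability would deviate.
A type deviates, so pooling fails.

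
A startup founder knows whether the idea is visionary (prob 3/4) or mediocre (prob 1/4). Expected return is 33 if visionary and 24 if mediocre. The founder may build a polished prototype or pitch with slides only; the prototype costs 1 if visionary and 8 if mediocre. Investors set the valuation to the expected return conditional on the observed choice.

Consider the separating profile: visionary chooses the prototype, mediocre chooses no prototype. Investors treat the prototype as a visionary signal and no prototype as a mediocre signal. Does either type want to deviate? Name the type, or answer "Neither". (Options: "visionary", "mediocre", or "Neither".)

The prototype pays 33; no prototype pays 24.
visionary: assigned the prototype, nets 33 − 1 = 32; deviating to no prototype nets 24.
mediocre: assigned no prototype, nets 24; deviating to the prototype nets 33 − 8 = 25.
The mediocre type gains 1 by deviating.

mediocre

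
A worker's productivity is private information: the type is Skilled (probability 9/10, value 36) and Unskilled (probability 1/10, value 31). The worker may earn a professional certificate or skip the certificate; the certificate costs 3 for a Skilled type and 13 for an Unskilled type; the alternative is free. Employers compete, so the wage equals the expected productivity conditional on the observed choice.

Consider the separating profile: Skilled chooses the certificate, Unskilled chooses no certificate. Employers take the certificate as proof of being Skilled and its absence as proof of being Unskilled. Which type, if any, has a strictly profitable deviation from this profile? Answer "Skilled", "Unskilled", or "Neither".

The certificate pays 36; no certificate pays 31.
Skilled: assigned the certificate, nets 36 − 3 = 33; deviating to no certificate nets 31.
Unskilled: assigned no certificate, nets 31; deviating to the certificate nets 36 − 13 = 23.
Both types strictly prefer their assigned action; no profitable deviation.

Neither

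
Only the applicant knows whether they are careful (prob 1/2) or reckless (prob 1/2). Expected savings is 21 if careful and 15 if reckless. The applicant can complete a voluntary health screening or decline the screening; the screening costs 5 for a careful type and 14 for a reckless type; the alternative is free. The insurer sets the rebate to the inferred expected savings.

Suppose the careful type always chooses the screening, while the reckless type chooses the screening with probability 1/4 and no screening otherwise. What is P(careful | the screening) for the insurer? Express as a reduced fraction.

P(the screening) = (1/2)·1 + (1/2)·(1/4) = 5/8.
By Bayes' rule, P(careful | the screening) = (1/2) / (5/8) = 4/5.

4/5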